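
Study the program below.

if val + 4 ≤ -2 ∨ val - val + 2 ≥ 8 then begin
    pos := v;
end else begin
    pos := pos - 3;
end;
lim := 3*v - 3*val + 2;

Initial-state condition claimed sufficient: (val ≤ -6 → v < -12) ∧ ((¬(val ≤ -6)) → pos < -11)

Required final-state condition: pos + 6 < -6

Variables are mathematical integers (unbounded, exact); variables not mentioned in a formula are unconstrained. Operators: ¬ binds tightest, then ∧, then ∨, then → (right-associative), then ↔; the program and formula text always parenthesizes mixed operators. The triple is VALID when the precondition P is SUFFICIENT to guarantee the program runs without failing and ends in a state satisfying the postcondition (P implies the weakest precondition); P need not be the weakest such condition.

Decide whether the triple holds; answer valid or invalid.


Working backward. After the program, the postcondition pos + 6 < -6 must hold; in canonical form it is pos < -12.
Before lim := 3*v - 3*val + 2: pos < -12
Then branch requires v < -12; else branch requires pos < -9.
Before the if: (val ≤ -6 → v < -12) ∧ ((¬(val ≤ -6)) → pos < -9)
The weakest precondition is (val ≤ -6 → v < -12) ∧ ((¬(val ≤ -6)) → pos < -9).
Check whether (val ≤ -6 → v < -12) ∧ ((¬(val ≤ -6)) → pos < -11) implies it.
Every state satisfying the precondition satisfies the weakest precondition: the implication holds.
Answer: valid


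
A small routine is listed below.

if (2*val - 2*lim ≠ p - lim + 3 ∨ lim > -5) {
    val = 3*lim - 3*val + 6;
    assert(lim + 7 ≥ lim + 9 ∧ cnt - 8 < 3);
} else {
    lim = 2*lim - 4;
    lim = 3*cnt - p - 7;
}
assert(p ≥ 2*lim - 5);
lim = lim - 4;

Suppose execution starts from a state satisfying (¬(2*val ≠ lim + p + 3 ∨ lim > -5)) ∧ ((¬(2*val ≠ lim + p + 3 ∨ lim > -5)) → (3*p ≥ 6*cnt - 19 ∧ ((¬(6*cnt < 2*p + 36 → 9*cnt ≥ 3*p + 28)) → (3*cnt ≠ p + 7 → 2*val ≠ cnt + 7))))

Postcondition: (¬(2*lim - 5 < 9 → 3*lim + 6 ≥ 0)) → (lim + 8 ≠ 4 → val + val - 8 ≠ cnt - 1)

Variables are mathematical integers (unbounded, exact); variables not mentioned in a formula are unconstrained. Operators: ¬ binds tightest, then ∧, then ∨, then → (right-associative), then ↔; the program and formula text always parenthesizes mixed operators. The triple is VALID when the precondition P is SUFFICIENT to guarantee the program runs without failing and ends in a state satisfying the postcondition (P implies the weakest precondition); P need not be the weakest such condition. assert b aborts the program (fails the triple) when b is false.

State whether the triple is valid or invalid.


Working backward. After the program, the postcondition (¬(2*lim - 5 < 9 → 3*lim + 6 ≥ 0)) → (lim + 8 ≠ 4 → val + val - 8 ≠ cnt - 1) must hold; in canonical form it is (¬(2*lim < 14 → 3*lim ≥ -6)) → (lim ≠ -4 → 2*val ≠ cnt + 7).
Before lim := lim - 4: (¬(2*lim < 22 → 3*lim ≥ 6)) → (lim ≠ 0 → 2*val ≠ cnt + 7)
Before assert p ≥ 2*lim - 5: p ≥ 2*lim - 5 ∧ ((¬(2*lim < 22 → 3*lim ≥ 6)) → (lim ≠ 0 → 2*val ≠ cnt + 7))
Then branch requires false; else branch requires 3*p ≥ 6*cnt - 19 ∧ ((¬(6*cnt < 2*p + 36 → 9*cnt ≥ 3*p + 27)) → (3*cnt ≠ p + 7 → 2*val ≠ cnt + 7)).
Before the if: (¬(2*val ≠ lim + p + 3 ∨ lim > -5)) ∧ ((¬(2*val ≠ lim + p + 3 ∨ lim > -5)) → (3*p ≥ 6*cnt - 19 ∧ ((¬(6*cnt < 2*p + 36 → 9*cnt ≥ 3*p + 27)) → (3*cnt ≠ p + 7 → 2*val ≠ cnt + 7))))
The weakest precondition is (¬(2*val ≠ lim + p + 3 ∨ lim > -5)) ∧ ((¬(2*val ≠ lim + p + 3 ∨ lim > -5)) → (3*p ≥ 6*cnt - 19 ∧ ((¬(6*cnt < 2*p + 36 → 9*cnt ≥ 3*p + 27)) → (3*cnt ≠ p + 7 → 2*val ≠ cnt + 7)))).
Check whether (¬(2*val ≠ lim + p + 3 ∨ lim > -5)) ∧ ((¬(2*val ≠ lim + p + 3 ∨ lim > -5)) → (3*p ≥ 6*cnt - 19 ∧ ((¬(6*cnt < 2*p + 36 → 9*cnt ≥ 3*p + 28)) → (3*cnt ≠ p + 7 → 2*val ≠ cnt + 7)))) implies it.
Every state satisfying the precondition satisfies the weakest precondition: the implication holds.
Answer: valid


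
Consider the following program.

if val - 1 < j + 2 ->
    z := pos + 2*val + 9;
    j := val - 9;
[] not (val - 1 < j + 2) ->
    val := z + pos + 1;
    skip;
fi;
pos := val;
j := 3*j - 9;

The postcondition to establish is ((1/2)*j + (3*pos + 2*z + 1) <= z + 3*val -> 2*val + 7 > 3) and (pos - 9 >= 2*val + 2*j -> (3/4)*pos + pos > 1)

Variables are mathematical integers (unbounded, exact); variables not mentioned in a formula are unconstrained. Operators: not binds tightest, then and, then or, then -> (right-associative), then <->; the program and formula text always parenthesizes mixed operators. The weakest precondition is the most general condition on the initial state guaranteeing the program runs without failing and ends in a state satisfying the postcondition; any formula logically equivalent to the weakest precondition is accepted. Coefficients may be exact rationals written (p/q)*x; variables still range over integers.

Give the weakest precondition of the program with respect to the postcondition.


Working backward. After the program, the postcondition ((1/2)*j + (3*pos + 2*z + 1) <= z + 3*val -> 2*val + 7 > 3) and (pos - 9 >= 2*val + 2*j -> (3/4)*pos + pos > 1) must hold; in canonical form it is ((1/2)*j + 3*pos + z <= 3*val - 1 -> 2*val > -4) and (pos >= 2*j + 2*val + 9 -> (7/4)*pos > 1).
Before j := 3*j - 9: ((3/2)*j + 3*pos + z <= 3*val + 7/2 -> 2*val > -4) and (pos >= 6*j + 2*val - 9 -> (7/4)*pos > 1)
Before pos := val: ((3/2)*j + z <= 7/2 -> 2*val > -4) and (6*j + val <= 9 -> (7/4)*val > 1)
Then branch requires (pos + (7/2)*val <= 8 -> 2*val > -4) and (7*val <= 63 -> (7/4)*val > 1); else branch requires ((3/2)*j + z <= 7/2 -> 2*pos + 2*z > -6) and (6*j + pos + z <= 8 -> (7/4)*pos + (7/4)*z > -3/4).
Before the if: (val < j + 3 -> ((pos + (7/2)*val <= 8 -> 2*val > -4) and (7*val <= 63 -> (7/4)*val > 1))) and ((not (val < j + 3)) -> (((3/2)*j + z <= 7/2 -> 2*pos + 2*z > -6) and (6*j + pos + z <= 8 -> (7/4)*pos + (7/4)*z > -3/4)))
Answer: WP = (val < j + 3 -> ((pos + (7/2)*val <= 8 -> 2*val > -4) and (7*val <= 63 -> (7/4)*val > 1))) and ((not (val < j + 3)) -> (((3/2)*j + z <= 7/2 -> 2*pos + 2*z > -6) and (6*j + pos + z <= 8 -> (7/4)*pos + (7/4)*z > -3/4)))


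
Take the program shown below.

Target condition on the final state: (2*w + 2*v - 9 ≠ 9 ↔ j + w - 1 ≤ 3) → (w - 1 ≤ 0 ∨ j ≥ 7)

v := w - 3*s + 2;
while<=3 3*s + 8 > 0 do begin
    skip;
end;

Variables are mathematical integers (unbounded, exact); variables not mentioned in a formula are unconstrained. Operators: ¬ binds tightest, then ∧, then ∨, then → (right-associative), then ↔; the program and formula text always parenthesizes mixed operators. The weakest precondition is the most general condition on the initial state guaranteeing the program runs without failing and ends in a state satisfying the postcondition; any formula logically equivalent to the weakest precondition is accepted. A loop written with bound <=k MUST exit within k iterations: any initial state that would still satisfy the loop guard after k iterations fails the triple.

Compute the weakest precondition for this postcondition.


Working backward. After the program, the postcondition (2*w + 2*v - 9 ≠ 9 ↔ j + w - 1 ≤ 3) → (w - 1 ≤ 0 ∨ j ≥ 7) must hold; in canonical form it is (2*v + 2*w ≠ 18 ↔ j + w ≤ 4) → (w ≤ 1 ∨ j ≥ 7).
Before the loop (bound <=3), unroll the exhaustion recursion (WP_0 = exit-now case; WP_j = one more guarded iteration, up to j = 3):
  WP_0: (¬(3*s > -8)) ∧ ((2*v + 2*w ≠ 18 ↔ j + w ≤ 4) → (w ≤ 1 ∨ j ≥ 7))
  WP_1: (3*s > -8 → ((¬(3*s > -8)) ∧ ((2*v + 2*w ≠ 18 ↔ j + w ≤ 4) → (w ≤ 1 ∨ j ≥ 7)))) ∧ ((¬(3*s > -8)) → ((2*v + 2*w ≠ 18 ↔ j + w ≤ 4) → (w ≤ 1 ∨ j ≥ 7)))
  WP_2: (3*s > -8 → ((3*s > -8 → ((¬(3*s > -8)) ∧ ((2*v + 2*w ≠ 18 ↔ j + w ≤ 4) → (w ≤ 1 ∨ j ≥ 7)))) ∧ ((¬(3*s > -8)) → ((2*v + 2*w ≠ 18 ↔ j + w ≤ 4) → (w ≤ 1 ∨ j ≥ 7))))) ∧ ((¬(3*s > -8)) → ((2*v + 2*w ≠ 18 ↔ j + w ≤ 4) → (w ≤ 1 ∨ j ≥ 7)))
  WP_3: (3*s > -8 → ((3*s > -8 → ((3*s > -8 → ((¬(3*s > -8)) ∧ ((2*v + 2*w ≠ 18 ↔ j + w ≤ 4) → (w ≤ 1 ∨ j ≥ 7)))) ∧ ((¬(3*s > -8)) → ((2*v + 2*w ≠ 18 ↔ j + w ≤ 4) → (w ≤ 1 ∨ j ≥ 7))))) ∧ ((¬(3*s > -8)) → ((2*v + 2*w ≠ 18 ↔ j + w ≤ 4) → (w ≤ 1 ∨ j ≥ 7))))) ∧ ((¬(3*s > -8)) → ((2*v + 2*w ≠ 18 ↔ j + w ≤ 4) → (w ≤ 1 ∨ j ≥ 7)))
So before the loop: (3*s > -8 → ((3*s > -8 → ((3*s > -8 → ((¬(3*s > -8)) ∧ ((2*v + 2*w ≠ 18 ↔ j + w ≤ 4) → (w ≤ 1 ∨ j ≥ 7)))) ∧ ((¬(3*s > -8)) → ((2*v + 2*w ≠ 18 ↔ j + w ≤ 4) → (w ≤ 1 ∨ j ≥ 7))))) ∧ ((¬(3*s > -8)) → ((2*v + 2*w ≠ 18 ↔ j + w ≤ 4) → (w ≤ 1 ∨ j ≥ 7))))) ∧ ((¬(3*s > -8)) → ((2*v + 2*w ≠ 18 ↔ j + w ≤ 4) → (w ≤ 1 ∨ j ≥ 7)))
Before v := w - 3*s + 2: (3*s > -8 → ((3*s > -8 → ((3*s > -8 → ((¬(3*s > -8)) ∧ ((4*w ≠ 6*s + 14 ↔ j + w ≤ 4) → (w ≤ 1 ∨ j ≥ 7)))) ∧ ((¬(3*s > -8)) → ((4*w ≠ 6*s + 14 ↔ j + w ≤ 4) → (w ≤ 1 ∨ j ≥ 7))))) ∧ ((¬(3*s > -8)) → ((4*w ≠ 6*s + 14 ↔ j + w ≤ 4) → (w ≤ 1 ∨ j ≥ 7))))) ∧ ((¬(3*s > -8)) → ((4*w ≠ 6*s + 14 ↔ j + w ≤ 4) → (w ≤ 1 ∨ j ≥ 7)))
Answer: WP = (3*s > -8 → ((3*s > -8 → ((3*s > -8 → ((¬(3*s > -8)) ∧ ((4*w ≠ 6*s + 14 ↔ j + w ≤ 4) → (w ≤ 1 ∨ j ≥ 7)))) ∧ ((¬(3*s > -8)) → ((4*w ≠ 6*s + 14 ↔ j + w ≤ 4) → (w ≤ 1 ∨ j ≥ 7))))) ∧ ((¬(3*s > -8)) → ((4*w ≠ 6*s + 14 ↔ j + w ≤ 4) → (w ≤ 1 ∨ j ≥ 7))))) ∧ ((¬(3*s > -8)) → ((4*w ≠ 6*s + 14 ↔ j + w ≤ 4) → (w ≤ 1 ∨ j ≥ 7)))


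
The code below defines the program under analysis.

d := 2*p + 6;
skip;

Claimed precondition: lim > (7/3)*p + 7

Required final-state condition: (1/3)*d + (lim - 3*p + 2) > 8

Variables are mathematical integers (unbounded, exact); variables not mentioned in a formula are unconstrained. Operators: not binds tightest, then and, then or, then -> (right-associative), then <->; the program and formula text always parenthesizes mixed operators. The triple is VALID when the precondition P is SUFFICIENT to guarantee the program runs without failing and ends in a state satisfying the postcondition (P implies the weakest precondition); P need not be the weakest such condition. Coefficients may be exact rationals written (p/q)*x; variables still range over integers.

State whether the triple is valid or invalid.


Working backward. After the program, the postcondition (1/3)*d + (lim - 3*p + 2) > 8 must hold; in canonical form it is (1/3)*d + lim > 3*p + 6.
Before skip: (1/3)*d + lim > 3*p + 6
Before d := 2*p + 6: lim > (7/3)*p + 4
The weakest precondition is lim > (7/3)*p + 4.
Check whether lim > (7/3)*p + 7 implies it.
Every state satisfying the precondition satisfies the weakest precondition: the implication holds.
Answer: valid


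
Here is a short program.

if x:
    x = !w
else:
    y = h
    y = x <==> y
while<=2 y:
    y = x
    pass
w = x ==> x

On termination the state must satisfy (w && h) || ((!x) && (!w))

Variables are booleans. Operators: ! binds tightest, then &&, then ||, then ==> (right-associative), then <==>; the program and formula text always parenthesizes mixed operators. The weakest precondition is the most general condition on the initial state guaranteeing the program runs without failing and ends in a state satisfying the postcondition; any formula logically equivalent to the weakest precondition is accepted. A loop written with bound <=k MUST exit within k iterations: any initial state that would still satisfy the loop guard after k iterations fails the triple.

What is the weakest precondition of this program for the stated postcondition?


Working backward. After the program, (w && h) || ((!x) && (!w)) must hold.
Before w := x ==> x: h
Before the loop (bound <=2), unroll the exhaustion recursion (WP_0 = exit-now case; WP_j = one more guarded iteration, up to j = 2):
  WP_0: (!y) && h
  WP_1: (y ==> ((!x) && h)) && ((!y) ==> h)
  WP_2: (y ==> ((x ==> ((!x) && h)) && ((!x) ==> h))) && ((!y) ==> h)
So before the loop: (y ==> ((x ==> ((!x) && h)) && ((!x) ==> h))) && ((!y) ==> h)
Then branch requires (y ==> (((!w) ==> (w && h)) && (w ==> h))) && ((!y) ==> h); else branch requires ((x <==> h) ==> ((x ==> ((!x) && h)) && ((!x) ==> h))) && ((!(x <==> h)) ==> h).
Before the if: (x ==> ((y ==> (((!w) ==> (w && h)) && (w ==> h))) && ((!y) ==> h))) && ((!x) ==> (((x <==> h) ==> ((x ==> ((!x) && h)) && ((!x) ==> h))) && ((!(x <==> h)) ==> h)))
Answer: WP = (x ==> ((y ==> (((!w) ==> (w && h)) && (w ==> h))) && ((!y) ==> h))) && ((!x) ==> (((x <==> h) ==> ((x ==> ((!x) && h)) && ((!x) ==> h))) && ((!(x <==> h)) ==> h)))


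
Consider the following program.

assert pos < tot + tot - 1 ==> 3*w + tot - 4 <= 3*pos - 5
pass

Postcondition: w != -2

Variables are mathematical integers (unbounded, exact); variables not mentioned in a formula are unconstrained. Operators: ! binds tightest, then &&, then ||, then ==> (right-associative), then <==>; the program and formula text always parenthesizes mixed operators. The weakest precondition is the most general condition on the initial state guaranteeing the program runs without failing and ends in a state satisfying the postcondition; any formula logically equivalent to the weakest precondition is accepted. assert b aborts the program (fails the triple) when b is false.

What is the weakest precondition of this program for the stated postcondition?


Working backward. After the program, w != -2 must hold.
Before skip: w != -2
Before assert pos < tot + tot - 1 ==> 3*w + tot - 4 <= 3*pos - 5: (pos < 2*tot - 1 ==> tot + 3*w <= 3*pos - 1) && w != -2
Answer: WP = (pos < 2*tot - 1 ==> tot + 3*w <= 3*pos - 1) && w != -2


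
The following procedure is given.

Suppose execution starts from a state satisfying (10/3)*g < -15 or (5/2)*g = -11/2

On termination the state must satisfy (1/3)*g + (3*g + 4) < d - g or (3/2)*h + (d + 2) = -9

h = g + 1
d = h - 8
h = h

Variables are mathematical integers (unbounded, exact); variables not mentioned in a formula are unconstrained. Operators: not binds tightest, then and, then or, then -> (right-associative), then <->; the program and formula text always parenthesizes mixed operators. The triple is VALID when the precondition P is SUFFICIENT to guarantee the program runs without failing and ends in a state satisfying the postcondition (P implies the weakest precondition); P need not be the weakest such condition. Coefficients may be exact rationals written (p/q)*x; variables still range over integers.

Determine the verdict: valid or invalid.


Working backward. After the program, the postcondition (1/3)*g + (3*g + 4) < d - g or (3/2)*h + (d + 2) = -9 must hold; in canonical form it is (13/3)*g < d - 4 or d + (3/2)*h = -11.
Before h := h: (13/3)*g < d - 4 or d + (3/2)*h = -11
Before d := h - 8: (13/3)*g < h - 12 or (5/2)*h = -3
Before h := g + 1: (10/3)*g < -11 or (5/2)*g = -11/2
The weakest precondition is (10/3)*g < -11 or (5/2)*g = -11/2.
Check whether (10/3)*g < -15 or (5/2)*g = -11/2 implies it.
Every state satisfying the precondition satisfies the weakest precondition: the implication holds.
Answer: valid


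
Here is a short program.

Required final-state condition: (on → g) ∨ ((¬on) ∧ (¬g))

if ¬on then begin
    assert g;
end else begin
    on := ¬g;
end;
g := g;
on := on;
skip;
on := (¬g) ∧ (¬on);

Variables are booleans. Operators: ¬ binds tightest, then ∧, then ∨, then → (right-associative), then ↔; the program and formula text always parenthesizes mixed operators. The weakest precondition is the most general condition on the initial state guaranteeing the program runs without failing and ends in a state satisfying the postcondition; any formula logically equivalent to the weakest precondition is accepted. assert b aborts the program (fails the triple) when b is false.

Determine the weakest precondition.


Working backward. After the program, (on → g) ∨ ((¬on) ∧ (¬g)) must hold.
Before on := (¬g) ∧ (¬on): (((¬g) ∧ (¬on)) → g) ∨ ((¬((¬g) ∧ (¬on))) ∧ (¬g))
Before skip: (((¬g) ∧ (¬on)) → g) ∨ ((¬((¬g) ∧ (¬on))) ∧ (¬g))
Before on := on: (((¬g) ∧ (¬on)) → g) ∨ ((¬((¬g) ∧ (¬on))) ∧ (¬g))
Before g := g: (((¬g) ∧ (¬on)) → g) ∨ ((¬((¬g) ∧ (¬on))) ∧ (¬g))
Then branch requires g ∧ ((((¬g) ∧ (¬on)) → g) ∨ ((¬((¬g) ∧ (¬on))) ∧ (¬g))); else branch requires true.
Before the if: (¬on) → (g ∧ ((((¬g) ∧ (¬on)) → g) ∨ ((¬((¬g) ∧ (¬on))) ∧ (¬g))))
Answer: WP = (¬on) → (g ∧ ((((¬g) ∧ (¬on)) → g) ∨ ((¬((¬g) ∧ (¬on))) ∧ (¬g))))


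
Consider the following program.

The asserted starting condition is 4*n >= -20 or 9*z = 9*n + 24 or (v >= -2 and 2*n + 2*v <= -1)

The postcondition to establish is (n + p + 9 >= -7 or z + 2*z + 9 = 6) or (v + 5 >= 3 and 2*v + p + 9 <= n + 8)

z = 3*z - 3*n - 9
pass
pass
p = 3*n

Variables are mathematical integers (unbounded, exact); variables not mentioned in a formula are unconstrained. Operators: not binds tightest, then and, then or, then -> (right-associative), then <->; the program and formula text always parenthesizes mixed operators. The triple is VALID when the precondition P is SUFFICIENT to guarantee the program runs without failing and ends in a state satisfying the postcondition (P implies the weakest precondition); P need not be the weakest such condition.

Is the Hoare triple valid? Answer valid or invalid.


Working backward. After the program, the postcondition (n + p + 9 >= -7 or z + 2*z + 9 = 6) or (v + 5 >= 3 and 2*v + p + 9 <= n + 8) must hold; in canonical form it is n + p >= -16 or 3*z = -3 or (v >= -2 and p + 2*v <= n - 1).
Before p := 3*n: 4*n >= -16 or 3*z = -3 or (v >= -2 and 2*n + 2*v <= -1)
Before skip: 4*n >= -16 or 3*z = -3 or (v >= -2 and 2*n + 2*v <= -1)
Before skip: 4*n >= -16 or 3*z = -3 or (v >= -2 and 2*n + 2*v <= -1)
Before z := 3*z - 3*n - 9: 4*n >= -16 or 9*z = 9*n + 24 or (v >= -2 and 2*n + 2*v <= -1)
The weakest precondition is 4*n >= -16 or 9*z = 9*n + 24 or (v >= -2 and 2*n + 2*v <= -1).
Check whether 4*n >= -20 or 9*z = 9*n + 24 or (v >= -2 and 2*n + 2*v <= -1) implies it.
Countermodel: at the initial state n = -5, v = 5, z = 0, the precondition holds but the weakest precondition fails.
Answer: invalid


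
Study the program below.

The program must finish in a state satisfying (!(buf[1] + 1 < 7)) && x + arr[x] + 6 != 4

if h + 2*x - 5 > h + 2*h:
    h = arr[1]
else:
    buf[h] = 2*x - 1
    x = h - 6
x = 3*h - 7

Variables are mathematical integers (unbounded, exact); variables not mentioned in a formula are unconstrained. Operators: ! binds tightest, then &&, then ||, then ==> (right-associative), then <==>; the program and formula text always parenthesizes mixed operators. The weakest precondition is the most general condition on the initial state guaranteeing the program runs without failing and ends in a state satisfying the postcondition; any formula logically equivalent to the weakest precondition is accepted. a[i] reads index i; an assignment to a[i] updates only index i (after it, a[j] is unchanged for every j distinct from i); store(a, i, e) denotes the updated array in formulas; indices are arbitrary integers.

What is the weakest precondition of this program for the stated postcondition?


Working backward. After the program, the postcondition (!(buf[1] + 1 < 7)) && x + arr[x] + 6 != 4 must hold; in canonical form it is (!(buf[1] < 6)) && arr[x] + x != -2.
Before x := 3*h - 7: (!(buf[1] < 6)) && arr[3*h - 7] + 3*h != 5
Then branch requires (!(buf[1] < 6)) && 3*arr[1] + arr[3*arr[1] - 7] != 5; else branch requires (!(store(buf, h, 2*x - 1)[1] < 6)) && arr[3*h - 7] + 3*h != 5.
Before the if: (2*x > 2*h + 5 ==> ((!(buf[1] < 6)) && 3*arr[1] + arr[3*arr[1] - 7] != 5)) && ((!(2*x > 2*h + 5)) ==> ((!(store(buf, h, 2*x - 1)[1] < 6)) && arr[3*h - 7] + 3*h != 5))
Answer: WP = (2*x > 2*h + 5 ==> ((!(buf[1] < 6)) && 3*arr[1] + arr[3*arr[1] - 7] != 5)) && ((!(2*x > 2*h + 5)) ==> ((!(store(buf, h, 2*x - 1)[1] < 6)) && arr[3*h - 7] + 3*h != 5))


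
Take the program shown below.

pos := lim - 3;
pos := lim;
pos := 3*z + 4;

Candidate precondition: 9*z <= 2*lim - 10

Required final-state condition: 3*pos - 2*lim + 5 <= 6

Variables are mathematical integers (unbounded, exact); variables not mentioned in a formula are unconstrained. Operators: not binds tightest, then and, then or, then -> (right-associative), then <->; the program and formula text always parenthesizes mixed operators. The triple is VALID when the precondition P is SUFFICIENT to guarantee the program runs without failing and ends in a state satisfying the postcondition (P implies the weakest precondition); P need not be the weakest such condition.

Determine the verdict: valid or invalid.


Working backward. After the program, the postcondition 3*pos - 2*lim + 5 <= 6 must hold; in canonical form it is 3*pos <= 2*lim + 1.
Before pos := 3*z + 4: 9*z <= 2*lim - 11
Before pos := lim: 9*z <= 2*lim - 11
Before pos := lim - 3: 9*z <= 2*lim - 11
The weakest precondition is 9*z <= 2*lim - 11.
Check whether 9*z <= 2*lim - 10 implies it.
Countermodel: at the initial state lim = 5, z = 0, the precondition holds but the weakest precondition fails.
Answer: invalid


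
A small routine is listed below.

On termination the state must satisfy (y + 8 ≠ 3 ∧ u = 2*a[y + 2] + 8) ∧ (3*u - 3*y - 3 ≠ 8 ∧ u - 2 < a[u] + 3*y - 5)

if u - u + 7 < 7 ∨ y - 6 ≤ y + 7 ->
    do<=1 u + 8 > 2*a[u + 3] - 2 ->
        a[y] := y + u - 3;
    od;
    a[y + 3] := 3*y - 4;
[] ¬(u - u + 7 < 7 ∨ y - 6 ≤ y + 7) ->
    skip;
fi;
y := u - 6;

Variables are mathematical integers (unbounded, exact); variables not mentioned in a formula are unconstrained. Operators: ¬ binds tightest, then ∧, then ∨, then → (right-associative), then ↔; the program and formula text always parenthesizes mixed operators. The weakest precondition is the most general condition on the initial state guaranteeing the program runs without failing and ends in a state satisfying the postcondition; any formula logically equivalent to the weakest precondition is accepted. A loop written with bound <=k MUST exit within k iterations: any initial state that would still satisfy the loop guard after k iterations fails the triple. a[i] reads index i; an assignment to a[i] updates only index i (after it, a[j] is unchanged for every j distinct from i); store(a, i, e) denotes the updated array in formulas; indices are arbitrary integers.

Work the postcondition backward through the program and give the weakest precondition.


Working backward. After the program, the postcondition (y + 8 ≠ 3 ∧ u = 2*a[y + 2] + 8) ∧ (3*u - 3*y - 3 ≠ 8 ∧ u - 2 < a[u] + 3*y - 5) must hold; in canonical form it is y ≠ -5 ∧ u = 2*a[y + 2] + 8 ∧ 3*u ≠ 3*y + 11 ∧ u < a[u] + 3*y - 3.
Before y := u - 6: u ≠ 1 ∧ u = 2*a[u - 4] + 8 ∧ a[u] + 2*u > 21
Then branch requires (u > 2*a[u + 3] - 10 → ((¬(u > 2*store(a, y, u + y - 3)[u + 3] - 10)) ∧ u ≠ 1 ∧ u = 2*store(store(a, y, u + y - 3), y + 3, 3*y - 4)[u - 4] + 8 ∧ store(store(a, y, u + y - 3), y + 3, 3*y - 4)[u] + 2*u > 21)) ∧ ((¬(u > 2*a[u + 3] - 10)) → (u ≠ 1 ∧ u = 2*store(a, y + 3, 3*y - 4)[u - 4] + 8 ∧ store(a, y + 3, 3*y - 4)[u] + 2*u > 21)); else branch requires u ≠ 1 ∧ u = 2*a[u - 4] + 8 ∧ a[u] + 2*u > 21.
Before the if: (u > 2*a[u + 3] - 10 → ((¬(u > 2*store(a, y, u + y - 3)[u + 3] - 10)) ∧ u ≠ 1 ∧ u = 2*store(store(a, y, u + y - 3), y + 3, 3*y - 4)[u - 4] + 8 ∧ store(store(a, y, u + y - 3), y + 3, 3*y - 4)[u] + 2*u > 21)) ∧ ((¬(u > 2*a[u + 3] - 10)) → (u ≠ 1 ∧ u = 2*store(a, y + 3, 3*y - 4)[u - 4] + 8 ∧ store(a, y + 3, 3*y - 4)[u] + 2*u > 21))
Answer: WP = (u > 2*a[u + 3] - 10 → ((¬(u > 2*store(a, y, u + y - 3)[u + 3] - 10)) ∧ u ≠ 1 ∧ u = 2*store(store(a, y, u + y - 3), y + 3, 3*y - 4)[u - 4] + 8 ∧ store(store(a, y, u + y - 3), y + 3, 3*y - 4)[u] + 2*u > 21)) ∧ ((¬(u > 2*a[u + 3] - 10)) → (u ≠ 1 ∧ u = 2*store(a, y + 3, 3*y - 4)[u - 4] + 8 ∧ store(a, y + 3, 3*y - 4)[u] + 2*u > 21))


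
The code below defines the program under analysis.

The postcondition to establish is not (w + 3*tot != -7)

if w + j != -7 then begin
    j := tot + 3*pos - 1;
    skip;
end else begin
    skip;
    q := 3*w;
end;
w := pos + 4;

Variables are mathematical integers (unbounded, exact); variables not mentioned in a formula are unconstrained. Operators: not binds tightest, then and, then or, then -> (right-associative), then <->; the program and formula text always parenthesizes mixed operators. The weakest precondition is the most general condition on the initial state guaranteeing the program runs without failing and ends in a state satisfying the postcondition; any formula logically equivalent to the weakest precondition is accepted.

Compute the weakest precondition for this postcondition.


Working backward. After the program, the postcondition not (w + 3*tot != -7) must hold; in canonical form it is not (3*tot + w != -7).
Before w := pos + 4: not (pos + 3*tot != -11)
Then branch requires not (pos + 3*tot != -11); else branch requires not (pos + 3*tot != -11).
Before the if: (j + w != -7 -> (not (pos + 3*tot != -11))) and ((not (j + w != -7)) -> (not (pos + 3*tot != -11)))
Answer: WP = (j + w != -7 -> (not (pos + 3*tot != -11))) and ((not (j + w != -7)) -> (not (pos + 3*tot != -11)))


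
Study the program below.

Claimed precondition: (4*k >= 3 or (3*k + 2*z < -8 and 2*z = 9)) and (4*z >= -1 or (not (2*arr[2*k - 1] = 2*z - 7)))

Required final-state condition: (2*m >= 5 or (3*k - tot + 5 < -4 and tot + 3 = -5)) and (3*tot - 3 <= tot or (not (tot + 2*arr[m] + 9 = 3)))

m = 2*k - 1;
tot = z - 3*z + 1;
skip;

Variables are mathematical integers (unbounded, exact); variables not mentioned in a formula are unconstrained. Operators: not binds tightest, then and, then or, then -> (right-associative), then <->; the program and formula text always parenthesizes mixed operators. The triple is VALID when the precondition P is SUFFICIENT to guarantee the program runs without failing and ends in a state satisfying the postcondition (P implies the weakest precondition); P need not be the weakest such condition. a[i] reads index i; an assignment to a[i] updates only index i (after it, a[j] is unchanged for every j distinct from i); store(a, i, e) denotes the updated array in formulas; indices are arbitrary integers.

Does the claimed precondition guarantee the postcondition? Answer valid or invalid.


Working backward. After the program, the postcondition (2*m >= 5 or (3*k - tot + 5 < -4 and tot + 3 = -5)) and (3*tot - 3 <= tot or (not (tot + 2*arr[m] + 9 = 3))) must hold; in canonical form it is (2*m >= 5 or (3*k < tot - 9 and tot = -8)) and (2*tot <= 3 or (not (2*arr[m] + tot = -6))).
Before skip: (2*m >= 5 or (3*k < tot - 9 and tot = -8)) and (2*tot <= 3 or (not (2*arr[m] + tot = -6)))
Before tot := z - 3*z + 1: (2*m >= 5 or (3*k + 2*z < -8 and 2*z = 9)) and (4*z >= -1 or (not (2*arr[m] = 2*z - 7)))
Before m := 2*k - 1: (4*k >= 7 or (3*k + 2*z < -8 and 2*z = 9)) and (4*z >= -1 or (not (2*arr[2*k - 1] = 2*z - 7)))
The weakest precondition is (4*k >= 7 or (3*k + 2*z < -8 and 2*z = 9)) and (4*z >= -1 or (not (2*arr[2*k - 1] = 2*z - 7))).
Check whether (4*k >= 3 or (3*k + 2*z < -8 and 2*z = 9)) and (4*z >= -1 or (not (2*arr[2*k - 1] = 2*z - 7))) implies it.
Countermodel: at the initial state arr = {[1] = 0, elsewhere 0}, k = 1, z = 0, the precondition holds but the weakest precondition fails.
Answer: invalid


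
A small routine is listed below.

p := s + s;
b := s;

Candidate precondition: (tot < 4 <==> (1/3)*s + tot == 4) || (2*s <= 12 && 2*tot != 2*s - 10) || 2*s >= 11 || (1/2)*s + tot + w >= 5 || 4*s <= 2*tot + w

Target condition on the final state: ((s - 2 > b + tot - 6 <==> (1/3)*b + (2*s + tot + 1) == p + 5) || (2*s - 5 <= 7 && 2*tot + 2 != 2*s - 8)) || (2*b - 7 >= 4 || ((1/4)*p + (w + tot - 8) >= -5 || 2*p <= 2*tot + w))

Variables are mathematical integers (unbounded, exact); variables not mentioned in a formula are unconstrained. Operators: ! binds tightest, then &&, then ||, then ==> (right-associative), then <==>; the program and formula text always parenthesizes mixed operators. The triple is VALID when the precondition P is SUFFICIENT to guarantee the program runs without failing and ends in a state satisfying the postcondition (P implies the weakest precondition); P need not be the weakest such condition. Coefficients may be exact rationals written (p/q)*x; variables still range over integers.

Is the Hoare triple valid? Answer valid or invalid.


Working backward. After the program, the postcondition ((s - 2 > b + tot - 6 <==> (1/3)*b + (2*s + tot + 1) == p + 5) || (2*s - 5 <= 7 && 2*tot + 2 != 2*s - 8)) || (2*b - 7 >= 4 || ((1/4)*p + (w + tot - 8) >= -5 || 2*p <= 2*tot + w)) must hold; in canonical form it is (s > b + tot - 4 <==> (1/3)*b + 2*s + tot == p + 4) || (2*s <= 12 && 2*tot != 2*s - 10) || 2*b >= 11 || (1/4)*p + tot + w >= 3 || 2*p <= 2*tot + w.
Before b := s: (tot < 4 <==> (7/3)*s + tot == p + 4) || (2*s <= 12 && 2*tot != 2*s - 10) || 2*s >= 11 || (1/4)*p + tot + w >= 3 || 2*p <= 2*tot + w
Before p := s + s: (tot < 4 <==> (1/3)*s + tot == 4) || (2*s <= 12 && 2*tot != 2*s - 10) || 2*s >= 11 || (1/2)*s + tot + w >= 3 || 4*s <= 2*tot + w
The weakest precondition is (tot < 4 <==> (1/3)*s + tot == 4) || (2*s <= 12 && 2*tot != 2*s - 10) || 2*s >= 11 || (1/2)*s + tot + w >= 3 || 4*s <= 2*tot + w.
Check whether (tot < 4 <==> (1/3)*s + tot == 4) || (2*s <= 12 && 2*tot != 2*s - 10) || 2*s >= 11 || (1/2)*s + tot + w >= 5 || 4*s <= 2*tot + w implies it.
Every state satisfying the precondition satisfies the weakest precondition: the implication holds.
Answer: valid


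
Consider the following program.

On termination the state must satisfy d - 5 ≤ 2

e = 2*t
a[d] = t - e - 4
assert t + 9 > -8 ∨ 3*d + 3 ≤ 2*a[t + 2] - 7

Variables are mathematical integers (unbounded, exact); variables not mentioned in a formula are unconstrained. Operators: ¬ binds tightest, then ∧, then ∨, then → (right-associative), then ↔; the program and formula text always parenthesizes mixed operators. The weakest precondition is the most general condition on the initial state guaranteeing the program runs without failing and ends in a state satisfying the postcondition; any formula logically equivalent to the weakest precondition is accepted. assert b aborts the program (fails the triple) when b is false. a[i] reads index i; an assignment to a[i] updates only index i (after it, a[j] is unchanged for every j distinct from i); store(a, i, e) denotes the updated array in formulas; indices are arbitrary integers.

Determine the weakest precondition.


Working backward. After the program, the postcondition d - 5 ≤ 2 must hold; in canonical form it is d ≤ 7.
Before assert t + 9 > -8 ∨ 3*d + 3 ≤ 2*a[t + 2] - 7: (t > -17 ∨ 3*d ≤ 2*a[t + 2] - 10) ∧ d ≤ 7
Before a[d] := t - e - 4: (t > -17 ∨ 3*d ≤ 2*store(a, d, -e + t - 4)[t + 2] - 10) ∧ d ≤ 7
Before e := 2*t: (t > -17 ∨ 3*d ≤ 2*store(a, d, -t - 4)[t + 2] - 10) ∧ d ≤ 7
Answer: WP = (t > -17 ∨ 3*d ≤ 2*store(a, d, -t - 4)[t + 2] - 10) ∧ d ≤ 7


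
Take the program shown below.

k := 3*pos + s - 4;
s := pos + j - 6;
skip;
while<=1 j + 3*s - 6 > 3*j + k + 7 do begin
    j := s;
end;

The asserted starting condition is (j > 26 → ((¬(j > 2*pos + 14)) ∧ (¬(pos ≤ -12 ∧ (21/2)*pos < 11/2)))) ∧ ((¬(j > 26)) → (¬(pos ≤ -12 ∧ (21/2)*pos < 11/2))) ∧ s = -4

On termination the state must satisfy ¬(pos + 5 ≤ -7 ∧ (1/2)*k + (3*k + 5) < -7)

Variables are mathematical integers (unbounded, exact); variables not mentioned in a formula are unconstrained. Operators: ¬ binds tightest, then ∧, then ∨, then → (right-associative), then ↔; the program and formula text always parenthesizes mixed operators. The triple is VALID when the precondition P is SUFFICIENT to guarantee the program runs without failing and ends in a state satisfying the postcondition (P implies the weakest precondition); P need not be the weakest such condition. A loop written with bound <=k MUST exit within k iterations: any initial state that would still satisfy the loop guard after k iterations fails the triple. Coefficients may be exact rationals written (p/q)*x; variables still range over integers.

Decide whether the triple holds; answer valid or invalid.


Working backward. After the program, the postcondition ¬(pos + 5 ≤ -7 ∧ (1/2)*k + (3*k + 5) < -7) must hold; in canonical form it is ¬(pos ≤ -12 ∧ (7/2)*k < -12).
Before the loop (bound <=1), unroll the exhaustion recursion (WP_0 = exit-now case; WP_j = one more guarded iteration, up to j = 1):
  WP_0: (¬(3*s > 2*j + k + 13)) ∧ (¬(pos ≤ -12 ∧ (7/2)*k < -12))
  WP_1: (3*s > 2*j + k + 13 → ((¬(s > k + 13)) ∧ (¬(pos ≤ -12 ∧ (7/2)*k < -12)))) ∧ ((¬(3*s > 2*j + k + 13)) → (¬(pos ≤ -12 ∧ (7/2)*k < -12)))
So before the loop: (3*s > 2*j + k + 13 → ((¬(s > k + 13)) ∧ (¬(pos ≤ -12 ∧ (7/2)*k < -12)))) ∧ ((¬(3*s > 2*j + k + 13)) → (¬(pos ≤ -12 ∧ (7/2)*k < -12)))
Before skip: (3*s > 2*j + k + 13 → ((¬(s > k + 13)) ∧ (¬(pos ≤ -12 ∧ (7/2)*k < -12)))) ∧ ((¬(3*s > 2*j + k + 13)) → (¬(pos ≤ -12 ∧ (7/2)*k < -12)))
Before s := pos + j - 6: (j + 3*pos > k + 31 → ((¬(j + pos > k + 19)) ∧ (¬(pos ≤ -12 ∧ (7/2)*k < -12)))) ∧ ((¬(j + 3*pos > k + 31)) → (¬(pos ≤ -12 ∧ (7/2)*k < -12)))
Before k := 3*pos + s - 4: (j > s + 27 → ((¬(j > 2*pos + s + 15)) ∧ (¬(pos ≤ -12 ∧ (21/2)*pos + (7/2)*s < 2)))) ∧ ((¬(j > s + 27)) → (¬(pos ≤ -12 ∧ (21/2)*pos + (7/2)*s < 2)))
The weakest precondition is (j > s + 27 → ((¬(j > 2*pos + s + 15)) ∧ (¬(pos ≤ -12 ∧ (21/2)*pos + (7/2)*s < 2)))) ∧ ((¬(j > s + 27)) → (¬(pos ≤ -12 ∧ (21/2)*pos + (7/2)*s < 2))).
Check whether (j > 26 → ((¬(j > 2*pos + 14)) ∧ (¬(pos ≤ -12 ∧ (21/2)*pos < 11/2)))) ∧ ((¬(j > 26)) → (¬(pos ≤ -12 ∧ (21/2)*pos < 11/2))) ∧ s = -4 implies it.
Countermodel: at the initial state j = 24, pos = 0, s = -4, the precondition holds but the weakest precondition fails.
Answer: invalid


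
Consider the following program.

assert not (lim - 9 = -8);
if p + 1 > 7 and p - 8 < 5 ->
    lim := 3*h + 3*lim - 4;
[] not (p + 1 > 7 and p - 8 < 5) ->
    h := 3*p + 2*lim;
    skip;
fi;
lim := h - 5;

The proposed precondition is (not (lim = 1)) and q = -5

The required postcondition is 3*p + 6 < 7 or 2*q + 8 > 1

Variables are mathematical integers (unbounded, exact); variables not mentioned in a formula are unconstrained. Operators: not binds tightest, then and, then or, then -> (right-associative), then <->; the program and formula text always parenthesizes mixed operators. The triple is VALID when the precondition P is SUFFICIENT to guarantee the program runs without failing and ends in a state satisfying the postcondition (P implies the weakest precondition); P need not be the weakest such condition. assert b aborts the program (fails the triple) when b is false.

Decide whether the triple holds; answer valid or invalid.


Working backward. After the program, the postcondition 3*p + 6 < 7 or 2*q + 8 > 1 must hold; in canonical form it is 3*p < 1 or 2*q > -7.
Before lim := h - 5: 3*p < 1 or 2*q > -7
Then branch requires 3*p < 1 or 2*q > -7; else branch requires 3*p < 1 or 2*q > -7.
Before the if: ((p > 6 and p < 13) -> (3*p < 1 or 2*q > -7)) and ((not (p > 6 and p < 13)) -> (3*p < 1 or 2*q > -7))
Before assert not (lim - 9 = -8): (not (lim = 1)) and ((p > 6 and p < 13) -> (3*p < 1 or 2*q > -7)) and ((not (p > 6 and p < 13)) -> (3*p < 1 or 2*q > -7))
The weakest precondition is (not (lim = 1)) and ((p > 6 and p < 13) -> (3*p < 1 or 2*q > -7)) and ((not (p > 6 and p < 13)) -> (3*p < 1 or 2*q > -7)).
Check whether (not (lim = 1)) and q = -5 implies it.
Countermodel: at the initial state lim = 2, p = 7, q = -5, the precondition holds but the weakest precondition fails.
Answer: invalid


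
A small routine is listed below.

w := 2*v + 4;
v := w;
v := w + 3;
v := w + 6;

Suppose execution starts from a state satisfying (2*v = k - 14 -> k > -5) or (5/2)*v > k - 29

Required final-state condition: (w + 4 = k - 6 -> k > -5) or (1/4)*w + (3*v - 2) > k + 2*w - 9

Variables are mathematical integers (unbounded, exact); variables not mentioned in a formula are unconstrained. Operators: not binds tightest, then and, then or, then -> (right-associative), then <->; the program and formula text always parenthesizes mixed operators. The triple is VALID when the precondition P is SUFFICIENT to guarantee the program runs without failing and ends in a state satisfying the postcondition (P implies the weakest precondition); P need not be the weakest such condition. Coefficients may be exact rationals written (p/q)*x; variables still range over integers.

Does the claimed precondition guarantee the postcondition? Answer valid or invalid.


Working backward. After the program, the postcondition (w + 4 = k - 6 -> k > -5) or (1/4)*w + (3*v - 2) > k + 2*w - 9 must hold; in canonical form it is (w = k - 10 -> k > -5) or 3*v > k + (7/4)*w - 7.
Before v := w + 6: (w = k - 10 -> k > -5) or (5/4)*w > k - 25
Before v := w + 3: (w = k - 10 -> k > -5) or (5/4)*w > k - 25
Before v := w: (w = k - 10 -> k > -5) or (5/4)*w > k - 25
Before w := 2*v + 4: (2*v = k - 14 -> k > -5) or (5/2)*v > k - 30
The weakest precondition is (2*v = k - 14 -> k > -5) or (5/2)*v > k - 30.
Check whether (2*v = k - 14 -> k > -5) or (5/2)*v > k - 29 implies it.
Every state satisfying the precondition satisfies the weakest precondition: the implication holds.
Answer: valid


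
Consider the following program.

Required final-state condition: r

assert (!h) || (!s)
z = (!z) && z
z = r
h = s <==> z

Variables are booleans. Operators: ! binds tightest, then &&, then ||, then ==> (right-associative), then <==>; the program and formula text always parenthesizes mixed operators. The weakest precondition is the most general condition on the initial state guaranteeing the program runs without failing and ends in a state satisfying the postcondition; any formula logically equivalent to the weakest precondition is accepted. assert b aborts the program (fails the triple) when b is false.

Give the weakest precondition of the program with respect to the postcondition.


Working backward. After the program, r must hold.
Before h := s <==> z: r
Before z := r: r
Before z := (!z) && z: r
Before assert (!h) || (!s): ((!h) || (!s)) && r
Answer: WP = ((!h) || (!s)) && r


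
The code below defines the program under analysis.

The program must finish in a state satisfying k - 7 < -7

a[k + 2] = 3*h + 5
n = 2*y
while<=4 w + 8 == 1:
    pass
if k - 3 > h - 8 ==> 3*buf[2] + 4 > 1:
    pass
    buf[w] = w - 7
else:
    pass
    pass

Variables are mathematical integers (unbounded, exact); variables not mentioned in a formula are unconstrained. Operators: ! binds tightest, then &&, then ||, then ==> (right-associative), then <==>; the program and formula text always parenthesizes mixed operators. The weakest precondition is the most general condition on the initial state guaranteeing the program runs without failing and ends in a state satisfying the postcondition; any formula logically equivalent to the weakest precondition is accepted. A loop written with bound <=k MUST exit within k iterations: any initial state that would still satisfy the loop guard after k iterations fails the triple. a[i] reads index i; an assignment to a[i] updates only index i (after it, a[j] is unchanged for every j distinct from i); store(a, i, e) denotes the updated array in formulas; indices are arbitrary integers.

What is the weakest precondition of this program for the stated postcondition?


Working backward. After the program, the postcondition k - 7 < -7 must hold; in canonical form it is k < 0.
Then branch requires k < 0; else branch requires k < 0.
Before the if: ((k > h - 5 ==> 3*buf[2] > -3) ==> k < 0) && ((!(k > h - 5 ==> 3*buf[2] > -3)) ==> k < 0)
Before the loop (bound <=4), unroll the exhaustion recursion (WP_0 = exit-now case; WP_j = one more guarded iteration, up to j = 4):
  WP_0: (!(w == -7)) && ((k > h - 5 ==> 3*buf[2] > -3) ==> k < 0) && ((!(k > h - 5 ==> 3*buf[2] > -3)) ==> k < 0)
  WP_1: (w == -7 ==> ((!(w == -7)) && ((k > h - 5 ==> 3*buf[2] > -3) ==> k < 0) && ((!(k > h - 5 ==> 3*buf[2] > -3)) ==> k < 0))) && ((!(w == -7)) ==> (((k > h - 5 ==> 3*buf[2] > -3) ==> k < 0) && ((!(k > h - 5 ==> 3*buf[2] > -3)) ==> k < 0)))
  WP_2: (w == -7 ==> ((w == -7 ==> ((!(w == -7)) && ((k > h - 5 ==> 3*buf[2] > -3) ==> k < 0) && ((!(k > h - 5 ==> 3*buf[2] > -3)) ==> k < 0))) && ((!(w == -7)) ==> (((k > h - 5 ==> 3*buf[2] > -3) ==> k < 0) && ((!(k > h - 5 ==> 3*buf[2] > -3)) ==> k < 0))))) && ((!(w == -7)) ==> (((k > h - 5 ==> 3*buf[2] > -3) ==> k < 0) && ((!(k > h - 5 ==> 3*buf[2] > -3)) ==> k < 0)))
  WP_3: (w == -7 ==> ((w == -7 ==> ((w == -7 ==> ((!(w == -7)) && ((k > h - 5 ==> 3*buf[2] > -3) ==> k < 0) && ((!(k > h - 5 ==> 3*buf[2] > -3)) ==> k < 0))) && ((!(w == -7)) ==> (((k > h - 5 ==> 3*buf[2] > -3) ==> k < 0) && ((!(k > h - 5 ==> 3*buf[2] > -3)) ==> k < 0))))) && ((!(w == -7)) ==> (((k > h - 5 ==> 3*buf[2] > -3) ==> k < 0) && ((!(k > h - 5 ==> 3*buf[2] > -3)) ==> k < 0))))) && ((!(w == -7)) ==> (((k > h - 5 ==> 3*buf[2] > -3) ==> k < 0) && ((!(k > h - 5 ==> 3*buf[2] > -3)) ==> k < 0)))
  WP_4: (w == -7 ==> ((w == -7 ==> ((w == -7 ==> ((w == -7 ==> ((!(w == -7)) && ((k > h - 5 ==> 3*buf[2] > -3) ==> k < 0) && ((!(k > h - 5 ==> 3*buf[2] > -3)) ==> k < 0))) && ((!(w == -7)) ==> (((k > h - 5 ==> 3*buf[2] > -3) ==> k < 0) && ((!(k > h - 5 ==> 3*buf[2] > -3)) ==> k < 0))))) && ((!(w == -7)) ==> (((k > h - 5 ==> 3*buf[2] > -3) ==> k < 0) && ((!(k > h - 5 ==> 3*buf[2] > -3)) ==> k < 0))))) && ((!(w == -7)) ==> (((k > h - 5 ==> 3*buf[2] > -3) ==> k < 0) && ((!(k > h - 5 ==> 3*buf[2] > -3)) ==> k < 0))))) && ((!(w == -7)) ==> (((k > h - 5 ==> 3*buf[2] > -3) ==> k < 0) && ((!(k > h - 5 ==> 3*buf[2] > -3)) ==> k < 0)))
So before the loop: (w == -7 ==> ((w == -7 ==> ((w == -7 ==> ((w == -7 ==> ((!(w == -7)) && ((k > h - 5 ==> 3*buf[2] > -3) ==> k < 0) && ((!(k > h - 5 ==> 3*buf[2] > -3)) ==> k < 0))) && ((!(w == -7)) ==> (((k > h - 5 ==> 3*buf[2] > -3) ==> k < 0) && ((!(k > h - 5 ==> 3*buf[2] > -3)) ==> k < 0))))) && ((!(w == -7)) ==> (((k > h - 5 ==> 3*buf[2] > -3) ==> k < 0) && ((!(k > h - 5 ==> 3*buf[2] > -3)) ==> k < 0))))) && ((!(w == -7)) ==> (((k > h - 5 ==> 3*buf[2] > -3) ==> k < 0) && ((!(k > h - 5 ==> 3*buf[2] > -3)) ==> k < 0))))) && ((!(w == -7)) ==> (((k > h - 5 ==> 3*buf[2] > -3) ==> k < 0) && ((!(k > h - 5 ==> 3*buf[2] > -3)) ==> k < 0)))
Before n := 2*y: (w == -7 ==> ((w == -7 ==> ((w == -7 ==> ((w == -7 ==> ((!(w == -7)) && ((k > h - 5 ==> 3*buf[2] > -3) ==> k < 0) && ((!(k > h - 5 ==> 3*buf[2] > -3)) ==> k < 0))) && ((!(w == -7)) ==> (((k > h - 5 ==> 3*buf[2] > -3) ==> k < 0) && ((!(k > h - 5 ==> 3*buf[2] > -3)) ==> k < 0))))) && ((!(w == -7)) ==> (((k > h - 5 ==> 3*buf[2] > -3) ==> k < 0) && ((!(k > h - 5 ==> 3*buf[2] > -3)) ==> k < 0))))) && ((!(w == -7)) ==> (((k > h - 5 ==> 3*buf[2] > -3) ==> k < 0) && ((!(k > h - 5 ==> 3*buf[2] > -3)) ==> k < 0))))) && ((!(w == -7)) ==> (((k > h - 5 ==> 3*buf[2] > -3) ==> k < 0) && ((!(k > h - 5 ==> 3*buf[2] > -3)) ==> k < 0)))
Before a[k + 2] := 3*h + 5: (w == -7 ==> ((w == -7 ==> ((w == -7 ==> ((w == -7 ==> ((!(w == -7)) && ((k > h - 5 ==> 3*buf[2] > -3) ==> k < 0) && ((!(k > h - 5 ==> 3*buf[2] > -3)) ==> k < 0))) && ((!(w == -7)) ==> (((k > h - 5 ==> 3*buf[2] > -3) ==> k < 0) && ((!(k > h - 5 ==> 3*buf[2] > -3)) ==> k < 0))))) && ((!(w == -7)) ==> (((k > h - 5 ==> 3*buf[2] > -3) ==> k < 0) && ((!(k > h - 5 ==> 3*buf[2] > -3)) ==> k < 0))))) && ((!(w == -7)) ==> (((k > h - 5 ==> 3*buf[2] > -3) ==> k < 0) && ((!(k > h - 5 ==> 3*buf[2] > -3)) ==> k < 0))))) && ((!(w == -7)) ==> (((k > h - 5 ==> 3*buf[2] > -3) ==> k < 0) && ((!(k > h - 5 ==> 3*buf[2] > -3)) ==> k < 0)))
Answer: WP = (w == -7 ==> ((w == -7 ==> ((w == -7 ==> ((w == -7 ==> ((!(w == -7)) && ((k > h - 5 ==> 3*buf[2] > -3) ==> k < 0) && ((!(k > h - 5 ==> 3*buf[2] > -3)) ==> k < 0))) && ((!(w == -7)) ==> (((k > h - 5 ==> 3*buf[2] > -3) ==> k < 0) && ((!(k > h - 5 ==> 3*buf[2] > -3)) ==> k < 0))))) && ((!(w == -7)) ==> (((k > h - 5 ==> 3*buf[2] > -3) ==> k < 0) && ((!(k > h - 5 ==> 3*buf[2] > -3)) ==> k < 0))))) && ((!(w == -7)) ==> (((k > h - 5 ==> 3*buf[2] > -3) ==> k < 0) && ((!(k > h - 5 ==> 3*buf[2] > -3)) ==> k < 0))))) && ((!(w == -7)) ==> (((k > h - 5 ==> 3*buf[2] > -3) ==> k < 0) && ((!(k > h - 5 ==> 3*buf[2] > -3)) ==> k < 0)))
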